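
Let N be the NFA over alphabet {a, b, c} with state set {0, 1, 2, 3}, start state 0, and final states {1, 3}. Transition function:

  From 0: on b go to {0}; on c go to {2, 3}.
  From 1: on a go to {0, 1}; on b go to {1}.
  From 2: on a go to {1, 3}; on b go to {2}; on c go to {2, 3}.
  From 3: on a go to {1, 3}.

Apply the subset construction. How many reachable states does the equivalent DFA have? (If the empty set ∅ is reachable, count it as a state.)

8

Start state of the DFA: {0}.
{0} --a--> ∅  [new]
{0} --b--> {0}  [seen]
{0} --c--> {2, 3}  [new]
∅ --a--> ∅  [seen]
∅ --b--> ∅  [seen]
∅ --c--> ∅  [seen]
{2, 3} --a--> {1, 3}  [new]
{2, 3} --b--> {2}  [new]
{2, 3} --c--> {2, 3}  [seen]
{1, 3} --a--> {0, 1, 3}  [new]
{1, 3} --b--> {1}  [new]
{1, 3} --c--> ∅  [seen]
{2} --a--> {1, 3}  [seen]
{2} --b--> {2}  [seen]
{2} --c--> {2, 3}  [seen]
{0, 1, 3} --a--> {0, 1, 3}  [seen]
{0, 1, 3} --b--> {0, 1}  [new]
{0, 1, 3} --c--> {2, 3}  [seen]
{1} --a--> {0, 1}  [seen]
{1} --b--> {1}  [seen]
{1} --c--> ∅  [seen]
{0, 1} --a--> {0, 1}  [seen]
{0, 1} --b--> {0, 1}  [seen]
{0, 1} --c--> {2, 3}  [seen]
Reachable DFA states: {0}, ∅, {2, 3}, {1, 3}, {2}, {0, 1, 3}, {1}, {0, 1}.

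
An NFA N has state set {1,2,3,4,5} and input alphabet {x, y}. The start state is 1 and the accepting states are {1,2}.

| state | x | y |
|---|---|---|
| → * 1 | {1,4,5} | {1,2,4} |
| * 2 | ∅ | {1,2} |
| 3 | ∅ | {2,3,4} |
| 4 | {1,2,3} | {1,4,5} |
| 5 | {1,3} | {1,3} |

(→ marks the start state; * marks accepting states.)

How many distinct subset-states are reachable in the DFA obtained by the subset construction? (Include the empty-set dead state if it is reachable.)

Start state of the DFA: {1}.
{1} --x--> {1,4,5}  [new]
{1} --y--> {1,2,4}  [new]
{1,4,5} --x--> {1,2,3,4,5}  [new]
{1,4,5} --y--> {1,2,3,4,5}  [seen]
{1,2,4} --x--> {1,2,3,4,5}  [seen]
{1,2,4} --y--> {1,2,4,5}  [new]
{1,2,3,4,5} --x--> {1,2,3,4,5}  [seen]
{1,2,3,4,5} --y--> {1,2,3,4,5}  [seen]
{1,2,4,5} --x--> {1,2,3,4,5}  [seen]
{1,2,4,5} --y--> {1,2,3,4,5}  [seen]
Reachable DFA states: {1}, {1,4,5}, {1,2,4}, {1,2,3,4,5}, {1,2,4,5}.

5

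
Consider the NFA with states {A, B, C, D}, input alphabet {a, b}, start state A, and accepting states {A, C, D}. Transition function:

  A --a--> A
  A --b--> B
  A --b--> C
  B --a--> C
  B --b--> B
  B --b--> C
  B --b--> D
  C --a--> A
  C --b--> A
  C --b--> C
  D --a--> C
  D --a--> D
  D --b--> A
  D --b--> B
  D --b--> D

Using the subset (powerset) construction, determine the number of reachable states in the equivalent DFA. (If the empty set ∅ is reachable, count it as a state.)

6

Start state of the DFA: {A}.
{A} --a--> {A}  [seen]
{A} --b--> {B, C}  [new]
{B, C} --a--> {A, C}  [new]
{B, C} --b--> {A, B, C, D}  [new]
{A, C} --a--> {A}  [seen]
{A, C} --b--> {A, B, C}  [new]
{A, B, C, D} --a--> {A, C, D}  [new]
{A, B, C, D} --b--> {A, B, C, D}  [seen]
{A, B, C} --a--> {A, C}  [seen]
{A, B, C} --b--> {A, B, C, D}  [seen]
{A, C, D} --a--> {A, C, D}  [seen]
{A, C, D} --b--> {A, B, C, D}  [seen]
Reachable DFA states: {A}, {B, C}, {A, C}, {A, B, C, D}, {A, B, C}, {A, C, D}.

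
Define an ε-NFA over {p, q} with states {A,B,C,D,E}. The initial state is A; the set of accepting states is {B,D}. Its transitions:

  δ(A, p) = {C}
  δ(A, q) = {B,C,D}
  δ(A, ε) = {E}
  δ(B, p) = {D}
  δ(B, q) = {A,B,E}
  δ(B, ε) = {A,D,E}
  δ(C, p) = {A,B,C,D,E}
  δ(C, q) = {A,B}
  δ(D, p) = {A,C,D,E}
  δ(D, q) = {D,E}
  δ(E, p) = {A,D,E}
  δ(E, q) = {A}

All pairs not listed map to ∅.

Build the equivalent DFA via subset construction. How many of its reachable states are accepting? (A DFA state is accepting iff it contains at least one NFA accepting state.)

Start state of the DFA: {A,E} (ε-closure of the NFA start).
{A,E} --p--> {A,C,D,E}  [new]
{A,E} --q--> {A,B,C,D,E}  [new]
{A,C,D,E} --p--> {A,B,C,D,E}  [seen]
{A,C,D,E} --q--> {A,B,C,D,E}  [seen]
{A,B,C,D,E} --p--> {A,B,C,D,E}  [seen]
{A,B,C,D,E} --q--> {A,B,C,D,E}  [seen]
Reachable DFA states: {A,E}, {A,C,D,E}, {A,B,C,D,E}.
Accepting DFA states (contain an NFA accepting state): {A,C,D,E}, {A,B,C,D,E}.

2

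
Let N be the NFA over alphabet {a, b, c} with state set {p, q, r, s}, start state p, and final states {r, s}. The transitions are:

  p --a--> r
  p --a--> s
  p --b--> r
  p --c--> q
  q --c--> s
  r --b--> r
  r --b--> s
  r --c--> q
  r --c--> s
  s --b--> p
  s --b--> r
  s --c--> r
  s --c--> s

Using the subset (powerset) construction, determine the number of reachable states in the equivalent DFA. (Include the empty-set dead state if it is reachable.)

10

Start state of the DFA: {p}.
{p} --a--> {r, s}  [new]
{p} --b--> {r}  [new]
{p} --c--> {q}  [new]
{r, s} --a--> ∅  [new]
{r, s} --b--> {p, r, s}  [new]
{r, s} --c--> {q, r, s}  [new]
{r} --a--> ∅  [seen]
{r} --b--> {r, s}  [seen]
{r} --c--> {q, s}  [new]
{q} --a--> ∅  [seen]
{q} --b--> ∅  [seen]
{q} --c--> {s}  [new]
∅ --a--> ∅  [seen]
∅ --b--> ∅  [seen]
∅ --c--> ∅  [seen]
{p, r, s} --a--> {r, s}  [seen]
{p, r, s} --b--> {p, r, s}  [seen]
{p, r, s} --c--> {q, r, s}  [seen]
{q, r, s} --a--> ∅  [seen]
{q, r, s} --b--> {p, r, s}  [seen]
{q, r, s} --c--> {q, r, s}  [seen]
{q, s} --a--> ∅  [seen]
{q, s} --b--> {p, r}  [new]
{q, s} --c--> {r, s}  [seen]
{s} --a--> ∅  [seen]
{s} --b--> {p, r}  [seen]
{s} --c--> {r, s}  [seen]
{p, r} --a--> {r, s}  [seen]
{p, r} --b--> {r, s}  [seen]
{p, r} --c--> {q, s}  [seen]
Reachable DFA states: {p}, {r, s}, {r}, {q}, ∅, {p, r, s}, {q, r, s}, {q, s}, {s}, {p, r}.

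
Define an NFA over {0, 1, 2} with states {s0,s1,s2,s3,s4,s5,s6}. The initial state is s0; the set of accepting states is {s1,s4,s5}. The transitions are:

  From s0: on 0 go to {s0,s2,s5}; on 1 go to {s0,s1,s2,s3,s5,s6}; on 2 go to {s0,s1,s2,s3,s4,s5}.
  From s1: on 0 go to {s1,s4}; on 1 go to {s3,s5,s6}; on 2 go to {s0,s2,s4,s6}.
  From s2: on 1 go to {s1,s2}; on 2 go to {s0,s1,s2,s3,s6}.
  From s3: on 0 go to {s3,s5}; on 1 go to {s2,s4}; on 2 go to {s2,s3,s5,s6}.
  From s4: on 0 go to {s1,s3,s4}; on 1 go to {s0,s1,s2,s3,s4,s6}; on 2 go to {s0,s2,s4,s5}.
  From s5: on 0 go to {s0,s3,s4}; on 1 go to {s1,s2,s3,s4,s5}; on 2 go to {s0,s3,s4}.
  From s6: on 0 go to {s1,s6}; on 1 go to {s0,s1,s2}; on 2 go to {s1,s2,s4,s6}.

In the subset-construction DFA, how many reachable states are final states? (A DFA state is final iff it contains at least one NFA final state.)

Start state of the DFA: {s0}.
{s0} --0--> {s0,s2,s5}  [new]
{s0} --1--> {s0,s1,s2,s3,s5,s6}  [new]
{s0} --2--> {s0,s1,s2,s3,s4,s5}  [new]
{s0,s2,s5} --0--> {s0,s2,s3,s4,s5}  [new]
{s0,s2,s5} --1--> {s0,s1,s2,s3,s4,s5,s6}  [new]
{s0,s2,s5} --2--> {s0,s1,s2,s3,s4,s5,s6}  [seen]
{s0,s1,s2,s3,s5,s6} --0--> {s0,s1,s2,s3,s4,s5,s6}  [seen]
{s0,s1,s2,s3,s5,s6} --1--> {s0,s1,s2,s3,s4,s5,s6}  [seen]
{s0,s1,s2,s3,s5,s6} --2--> {s0,s1,s2,s3,s4,s5,s6}  [seen]
{s0,s1,s2,s3,s4,s5} --0--> {s0,s1,s2,s3,s4,s5}  [seen]
{s0,s1,s2,s3,s4,s5} --1--> {s0,s1,s2,s3,s4,s5,s6}  [seen]
{s0,s1,s2,s3,s4,s5} --2--> {s0,s1,s2,s3,s4,s5,s6}  [seen]
{s0,s2,s3,s4,s5} --0--> {s0,s1,s2,s3,s4,s5}  [seen]
{s0,s2,s3,s4,s5} --1--> {s0,s1,s2,s3,s4,s5,s6}  [seen]
{s0,s2,s3,s4,s5} --2--> {s0,s1,s2,s3,s4,s5,s6}  [seen]
{s0,s1,s2,s3,s4,s5,s6} --0--> {s0,s1,s2,s3,s4,s5,s6}  [seen]
{s0,s1,s2,s3,s4,s5,s6} --1--> {s0,s1,s2,s3,s4,s5,s6}  [seen]
{s0,s1,s2,s3,s4,s5,s6} --2--> {s0,s1,s2,s3,s4,s5,s6}  [seen]
Reachable DFA states: {s0}, {s0,s2,s5}, {s0,s1,s2,s3,s5,s6}, {s0,s1,s2,s3,s4,s5}, {s0,s2,s3,s4,s5}, {s0,s1,s2,s3,s4,s5,s6}.
Accepting DFA states (contain an NFA accepting state): {s0,s2,s5}, {s0,s1,s2,s3,s5,s6}, {s0,s1,s2,s3,s4,s5}, {s0,s2,s3,s4,s5}, {s0,s1,s2,s3,s4,s5,s6}.

5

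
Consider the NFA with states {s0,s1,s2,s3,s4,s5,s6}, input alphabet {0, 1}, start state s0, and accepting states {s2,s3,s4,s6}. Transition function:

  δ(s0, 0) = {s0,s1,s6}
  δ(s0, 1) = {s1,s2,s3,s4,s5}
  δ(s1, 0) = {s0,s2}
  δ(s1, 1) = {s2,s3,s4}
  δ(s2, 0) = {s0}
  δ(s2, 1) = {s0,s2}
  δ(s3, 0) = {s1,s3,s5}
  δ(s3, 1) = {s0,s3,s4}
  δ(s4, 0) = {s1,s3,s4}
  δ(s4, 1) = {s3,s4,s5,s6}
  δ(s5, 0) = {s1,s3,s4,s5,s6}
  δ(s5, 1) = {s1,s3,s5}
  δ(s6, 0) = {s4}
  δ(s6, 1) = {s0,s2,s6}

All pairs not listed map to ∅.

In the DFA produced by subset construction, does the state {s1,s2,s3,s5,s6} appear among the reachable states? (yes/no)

Start state of the DFA: {s0}.
{s0} --0--> {s0,s1,s6}  [new]
{s0} --1--> {s1,s2,s3,s4,s5}  [new]
{s0,s1,s6} --0--> {s0,s1,s2,s4,s6}  [new]
{s0,s1,s6} --1--> {s0,s1,s2,s3,s4,s5,s6}  [new]
{s1,s2,s3,s4,s5} --0--> {s0,s1,s2,s3,s4,s5,s6}  [seen]
{s1,s2,s3,s4,s5} --1--> {s0,s1,s2,s3,s4,s5,s6}  [seen]
{s0,s1,s2,s4,s6} --0--> {s0,s1,s2,s3,s4,s6}  [new]
{s0,s1,s2,s4,s6} --1--> {s0,s1,s2,s3,s4,s5,s6}  [seen]
{s0,s1,s2,s3,s4,s5,s6} --0--> {s0,s1,s2,s3,s4,s5,s6}  [seen]
{s0,s1,s2,s3,s4,s5,s6} --1--> {s0,s1,s2,s3,s4,s5,s6}  [seen]
{s0,s1,s2,s3,s4,s6} --0--> {s0,s1,s2,s3,s4,s5,s6}  [seen]
{s0,s1,s2,s3,s4,s6} --1--> {s0,s1,s2,s3,s4,s5,s6}  [seen]
Reachable DFA states: {s0}, {s0,s1,s6}, {s1,s2,s3,s4,s5}, {s0,s1,s2,s4,s6}, {s0,s1,s2,s3,s4,s5,s6}, {s0,s1,s2,s3,s4,s6}.
{s1,s2,s3,s5,s6} is not among them.

no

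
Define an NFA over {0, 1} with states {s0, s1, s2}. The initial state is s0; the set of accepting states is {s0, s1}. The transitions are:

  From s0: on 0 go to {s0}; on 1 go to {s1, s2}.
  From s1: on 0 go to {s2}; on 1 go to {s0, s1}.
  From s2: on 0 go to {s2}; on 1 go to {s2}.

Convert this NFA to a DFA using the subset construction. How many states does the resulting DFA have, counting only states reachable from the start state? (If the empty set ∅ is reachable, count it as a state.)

Start state of the DFA: {s0}.
{s0} --0--> {s0}  [seen]
{s0} --1--> {s1, s2}  [new]
{s1, s2} --0--> {s2}  [new]
{s1, s2} --1--> {s0, s1, s2}  [new]
{s2} --0--> {s2}  [seen]
{s2} --1--> {s2}  [seen]
{s0, s1, s2} --0--> {s0, s2}  [new]
{s0, s1, s2} --1--> {s0, s1, s2}  [seen]
{s0, s2} --0--> {s0, s2}  [seen]
{s0, s2} --1--> {s1, s2}  [seen]
Reachable DFA states: {s0}, {s1, s2}, {s2}, {s0, s1, s2}, {s0, s2}.

5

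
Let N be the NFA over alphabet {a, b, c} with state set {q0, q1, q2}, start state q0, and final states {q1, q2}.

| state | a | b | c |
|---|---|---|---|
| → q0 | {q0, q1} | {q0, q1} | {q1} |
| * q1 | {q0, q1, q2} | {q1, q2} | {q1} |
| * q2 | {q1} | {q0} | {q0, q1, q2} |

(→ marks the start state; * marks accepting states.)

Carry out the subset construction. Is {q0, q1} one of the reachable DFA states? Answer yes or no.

yes

Start state of the DFA: {q0}.
{q0} --a--> {q0, q1}  [new]
{q0} --b--> {q0, q1}  [seen]
{q0} --c--> {q1}  [new]
{q0, q1} --a--> {q0, q1, q2}  [new]
{q0, q1} --b--> {q0, q1, q2}  [seen]
{q0, q1} --c--> {q1}  [seen]
{q1} --a--> {q0, q1, q2}  [seen]
{q1} --b--> {q1, q2}  [new]
{q1} --c--> {q1}  [seen]
{q0, q1, q2} --a--> {q0, q1, q2}  [seen]
{q0, q1, q2} --b--> {q0, q1, q2}  [seen]
{q0, q1, q2} --c--> {q0, q1, q2}  [seen]
{q1, q2} --a--> {q0, q1, q2}  [seen]
{q1, q2} --b--> {q0, q1, q2}  [seen]
{q1, q2} --c--> {q0, q1, q2}  [seen]
Reachable DFA states: {q0}, {q0, q1}, {q1}, {q0, q1, q2}, {q1, q2}.
{q0, q1} is among them.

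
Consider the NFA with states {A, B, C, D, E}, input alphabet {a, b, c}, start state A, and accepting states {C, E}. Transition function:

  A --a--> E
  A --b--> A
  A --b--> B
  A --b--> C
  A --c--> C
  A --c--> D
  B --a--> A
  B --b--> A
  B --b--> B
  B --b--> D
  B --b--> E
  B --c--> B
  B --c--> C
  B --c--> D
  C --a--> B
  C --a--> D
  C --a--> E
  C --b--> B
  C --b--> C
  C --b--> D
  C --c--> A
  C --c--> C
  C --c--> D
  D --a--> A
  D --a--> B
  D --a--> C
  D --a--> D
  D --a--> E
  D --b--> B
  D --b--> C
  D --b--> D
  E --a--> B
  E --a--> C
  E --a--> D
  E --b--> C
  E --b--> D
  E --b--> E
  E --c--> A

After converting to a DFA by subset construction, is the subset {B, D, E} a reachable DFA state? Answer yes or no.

Start state of the DFA: {A}.
{A} --a--> {E}  [new]
{A} --b--> {A, B, C}  [new]
{A} --c--> {C, D}  [new]
{E} --a--> {B, C, D}  [new]
{E} --b--> {C, D, E}  [new]
{E} --c--> {A}  [seen]
{A, B, C} --a--> {A, B, D, E}  [new]
{A, B, C} --b--> {A, B, C, D, E}  [new]
{A, B, C} --c--> {A, B, C, D}  [new]
{C, D} --a--> {A, B, C, D, E}  [seen]
{C, D} --b--> {B, C, D}  [seen]
{C, D} --c--> {A, C, D}  [new]
{B, C, D} --a--> {A, B, C, D, E}  [seen]
{B, C, D} --b--> {A, B, C, D, E}  [seen]
{B, C, D} --c--> {A, B, C, D}  [seen]
{C, D, E} --a--> {A, B, C, D, E}  [seen]
{C, D, E} --b--> {B, C, D, E}  [new]
{C, D, E} --c--> {A, C, D}  [seen]
{A, B, D, E} --a--> {A, B, C, D, E}  [seen]
{A, B, D, E} --b--> {A, B, C, D, E}  [seen]
{A, B, D, E} --c--> {A, B, C, D}  [seen]
{A, B, C, D, E} --a--> {A, B, C, D, E}  [seen]
{A, B, C, D, E} --b--> {A, B, C, D, E}  [seen]
{A, B, C, D, E} --c--> {A, B, C, D}  [seen]
{A, B, C, D} --a--> {A, B, C, D, E}  [seen]
{A, B, C, D} --b--> {A, B, C, D, E}  [seen]
{A, B, C, D} --c--> {A, B, C, D}  [seen]
{A, C, D} --a--> {A, B, C, D, E}  [seen]
{A, C, D} --b--> {A, B, C, D}  [seen]
{A, C, D} --c--> {A, C, D}  [seen]
{B, C, D, E} --a--> {A, B, C, D, E}  [seen]
{B, C, D, E} --b--> {A, B, C, D, E}  [seen]
{B, C, D, E} --c--> {A, B, C, D}  [seen]
Reachable DFA states: {A}, {E}, {A, B, C}, {C, D}, {B, C, D}, {C, D, E}, {A, B, D, E}, {A, B, C, D, E}, {A, B, C, D}, {A, C, D}, {B, C, D, E}.
{B, D, E} is not among them.

no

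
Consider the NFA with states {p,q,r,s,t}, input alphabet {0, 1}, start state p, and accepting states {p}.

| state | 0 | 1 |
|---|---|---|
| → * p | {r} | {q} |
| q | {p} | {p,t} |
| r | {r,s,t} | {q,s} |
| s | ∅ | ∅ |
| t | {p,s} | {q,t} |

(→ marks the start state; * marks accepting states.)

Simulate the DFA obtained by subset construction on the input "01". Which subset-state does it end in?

Start: {p}.
δ(p,0) = {r}.
Union: {r}.
After 0: {r}.
δ(r,1) = {q,s}.
Union: {q,s}.
After 1: {q,s}.

{q,s}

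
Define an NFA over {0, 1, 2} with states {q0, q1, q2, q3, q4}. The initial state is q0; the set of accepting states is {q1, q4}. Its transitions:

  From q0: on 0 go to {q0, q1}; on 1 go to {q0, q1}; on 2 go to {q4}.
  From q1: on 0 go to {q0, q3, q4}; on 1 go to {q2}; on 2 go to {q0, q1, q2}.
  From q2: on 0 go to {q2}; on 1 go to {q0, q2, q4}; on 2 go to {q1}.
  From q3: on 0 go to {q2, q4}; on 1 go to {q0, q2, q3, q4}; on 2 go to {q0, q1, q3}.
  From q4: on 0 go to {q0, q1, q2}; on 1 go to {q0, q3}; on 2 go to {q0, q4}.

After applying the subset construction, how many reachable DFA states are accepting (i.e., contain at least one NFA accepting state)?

8

Start state of the DFA: {q0}.
{q0} --0--> {q0, q1}  [new]
{q0} --1--> {q0, q1}  [seen]
{q0} --2--> {q4}  [new]
{q0, q1} --0--> {q0, q1, q3, q4}  [new]
{q0, q1} --1--> {q0, q1, q2}  [new]
{q0, q1} --2--> {q0, q1, q2, q4}  [new]
{q4} --0--> {q0, q1, q2}  [seen]
{q4} --1--> {q0, q3}  [new]
{q4} --2--> {q0, q4}  [new]
{q0, q1, q3, q4} --0--> {q0, q1, q2, q3, q4}  [new]
{q0, q1, q3, q4} --1--> {q0, q1, q2, q3, q4}  [seen]
{q0, q1, q3, q4} --2--> {q0, q1, q2, q3, q4}  [seen]
{q0, q1, q2} --0--> {q0, q1, q2, q3, q4}  [seen]
{q0, q1, q2} --1--> {q0, q1, q2, q4}  [seen]
{q0, q1, q2} --2--> {q0, q1, q2, q4}  [seen]
{q0, q1, q2, q4} --0--> {q0, q1, q2, q3, q4}  [seen]
{q0, q1, q2, q4} --1--> {q0, q1, q2, q3, q4}  [seen]
{q0, q1, q2, q4} --2--> {q0, q1, q2, q4}  [seen]
{q0, q3} --0--> {q0, q1, q2, q4}  [seen]
{q0, q3} --1--> {q0, q1, q2, q3, q4}  [seen]
{q0, q3} --2--> {q0, q1, q3, q4}  [seen]
{q0, q4} --0--> {q0, q1, q2}  [seen]
{q0, q4} --1--> {q0, q1, q3}  [new]
{q0, q4} --2--> {q0, q4}  [seen]
{q0, q1, q2, q3, q4} --0--> {q0, q1, q2, q3, q4}  [seen]
{q0, q1, q2, q3, q4} --1--> {q0, q1, q2, q3, q4}  [seen]
{q0, q1, q2, q3, q4} --2--> {q0, q1, q2, q3, q4}  [seen]
{q0, q1, q3} --0--> {q0, q1, q2, q3, q4}  [seen]
{q0, q1, q3} --1--> {q0, q1, q2, q3, q4}  [seen]
{q0, q1, q3} --2--> {q0, q1, q2, q3, q4}  [seen]
Reachable DFA states: {q0}, {q0, q1}, {q4}, {q0, q1, q3, q4}, {q0, q1, q2}, {q0, q1, q2, q4}, {q0, q3}, {q0, q4}, {q0, q1, q2, q3, q4}, {q0, q1, q3}.
Accepting DFA states (contain an NFA accepting state): {q0, q1}, {q4}, {q0, q1, q3, q4}, {q0, q1, q2}, {q0, q1, q2, q4}, {q0, q4}, {q0, q1, q2, q3, q4}, {q0, q1, q3}.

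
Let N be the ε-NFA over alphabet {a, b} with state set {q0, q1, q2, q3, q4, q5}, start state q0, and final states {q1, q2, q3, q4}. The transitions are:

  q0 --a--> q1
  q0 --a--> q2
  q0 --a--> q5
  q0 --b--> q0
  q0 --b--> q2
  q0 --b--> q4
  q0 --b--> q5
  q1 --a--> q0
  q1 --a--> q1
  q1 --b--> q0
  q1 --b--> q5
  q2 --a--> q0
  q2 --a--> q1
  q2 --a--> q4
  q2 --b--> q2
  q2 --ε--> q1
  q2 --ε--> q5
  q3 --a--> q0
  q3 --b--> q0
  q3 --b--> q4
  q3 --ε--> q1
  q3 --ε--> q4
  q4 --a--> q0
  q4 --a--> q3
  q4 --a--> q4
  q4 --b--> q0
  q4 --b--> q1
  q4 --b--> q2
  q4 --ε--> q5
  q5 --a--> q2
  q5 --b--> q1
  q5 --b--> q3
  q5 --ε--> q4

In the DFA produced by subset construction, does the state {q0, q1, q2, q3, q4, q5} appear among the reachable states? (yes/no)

yes

Start state of the DFA: {q0} (ε-closure of the NFA start).
{q0} --a--> {q1, q2, q4, q5}  [new]
{q0} --b--> {q0, q1, q2, q4, q5}  [new]
{q1, q2, q4, q5} --a--> {q0, q1, q2, q3, q4, q5}  [new]
{q1, q2, q4, q5} --b--> {q0, q1, q2, q3, q4, q5}  [seen]
{q0, q1, q2, q4, q5} --a--> {q0, q1, q2, q3, q4, q5}  [seen]
{q0, q1, q2, q4, q5} --b--> {q0, q1, q2, q3, q4, q5}  [seen]
{q0, q1, q2, q3, q4, q5} --a--> {q0, q1, q2, q3, q4, q5}  [seen]
{q0, q1, q2, q3, q4, q5} --b--> {q0, q1, q2, q3, q4, q5}  [seen]
Reachable DFA states: {q0}, {q1, q2, q4, q5}, {q0, q1, q2, q4, q5}, {q0, q1, q2, q3, q4, q5}.
{q0, q1, q2, q3, q4, q5} is among them.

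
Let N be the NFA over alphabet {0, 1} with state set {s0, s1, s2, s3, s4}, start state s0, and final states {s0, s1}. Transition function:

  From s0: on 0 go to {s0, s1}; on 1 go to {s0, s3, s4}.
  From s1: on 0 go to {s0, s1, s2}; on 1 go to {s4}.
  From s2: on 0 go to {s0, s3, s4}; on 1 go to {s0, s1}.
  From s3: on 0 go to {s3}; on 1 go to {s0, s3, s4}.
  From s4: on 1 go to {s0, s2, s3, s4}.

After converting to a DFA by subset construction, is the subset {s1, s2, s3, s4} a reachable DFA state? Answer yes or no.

Start state of the DFA: {s0}.
{s0} --0--> {s0, s1}  [new]
{s0} --1--> {s0, s3, s4}  [new]
{s0, s1} --0--> {s0, s1, s2}  [new]
{s0, s1} --1--> {s0, s3, s4}  [seen]
{s0, s3, s4} --0--> {s0, s1, s3}  [new]
{s0, s3, s4} --1--> {s0, s2, s3, s4}  [new]
{s0, s1, s2} --0--> {s0, s1, s2, s3, s4}  [new]
{s0, s1, s2} --1--> {s0, s1, s3, s4}  [new]
{s0, s1, s3} --0--> {s0, s1, s2, s3}  [new]
{s0, s1, s3} --1--> {s0, s3, s4}  [seen]
{s0, s2, s3, s4} --0--> {s0, s1, s3, s4}  [seen]
{s0, s2, s3, s4} --1--> {s0, s1, s2, s3, s4}  [seen]
{s0, s1, s2, s3, s4} --0--> {s0, s1, s2, s3, s4}  [seen]
{s0, s1, s2, s3, s4} --1--> {s0, s1, s2, s3, s4}  [seen]
{s0, s1, s3, s4} --0--> {s0, s1, s2, s3}  [seen]
{s0, s1, s3, s4} --1--> {s0, s2, s3, s4}  [seen]
{s0, s1, s2, s3} --0--> {s0, s1, s2, s3, s4}  [seen]
{s0, s1, s2, s3} --1--> {s0, s1, s3, s4}  [seen]
Reachable DFA states: {s0}, {s0, s1}, {s0, s3, s4}, {s0, s1, s2}, {s0, s1, s3}, {s0, s2, s3, s4}, {s0, s1, s2, s3, s4}, {s0, s1, s3, s4}, {s0, s1, s2, s3}.
{s1, s2, s3, s4} is not among them.

no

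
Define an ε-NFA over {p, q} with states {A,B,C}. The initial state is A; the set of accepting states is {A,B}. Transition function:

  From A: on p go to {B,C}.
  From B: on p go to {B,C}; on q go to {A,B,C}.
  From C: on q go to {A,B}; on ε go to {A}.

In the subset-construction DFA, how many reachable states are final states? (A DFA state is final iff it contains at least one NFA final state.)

Start state of the DFA: {A} (ε-closure of the NFA start).
{A} --p--> {A,B,C}  [new]
{A} --q--> ∅  [new]
{A,B,C} --p--> {A,B,C}  [seen]
{A,B,C} --q--> {A,B,C}  [seen]
∅ --p--> ∅  [seen]
∅ --q--> ∅  [seen]
Reachable DFA states: {A}, {A,B,C}, ∅.
Accepting DFA states (contain an NFA accepting state): {A}, {A,B,C}.

2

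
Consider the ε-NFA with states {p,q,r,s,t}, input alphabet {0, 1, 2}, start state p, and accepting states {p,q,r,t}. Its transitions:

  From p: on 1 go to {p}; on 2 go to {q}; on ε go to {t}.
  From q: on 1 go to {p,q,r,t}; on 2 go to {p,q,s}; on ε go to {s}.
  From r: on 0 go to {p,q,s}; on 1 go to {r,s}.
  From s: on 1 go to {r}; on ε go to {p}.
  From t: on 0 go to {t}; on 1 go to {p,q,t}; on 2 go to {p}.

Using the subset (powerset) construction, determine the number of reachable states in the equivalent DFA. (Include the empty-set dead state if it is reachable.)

4

Start state of the DFA: {p,t} (ε-closure of the NFA start).
{p,t} --0--> {t}  [new]
{p,t} --1--> {p,q,s,t}  [new]
{p,t} --2--> {p,q,s,t}  [seen]
{t} --0--> {t}  [seen]
{t} --1--> {p,q,s,t}  [seen]
{t} --2--> {p,t}  [seen]
{p,q,s,t} --0--> {t}  [seen]
{p,q,s,t} --1--> {p,q,r,s,t}  [new]
{p,q,s,t} --2--> {p,q,s,t}  [seen]
{p,q,r,s,t} --0--> {p,q,s,t}  [seen]
{p,q,r,s,t} --1--> {p,q,r,s,t}  [seen]
{p,q,r,s,t} --2--> {p,q,s,t}  [seen]
Reachable DFA states: {p,t}, {t}, {p,q,s,t}, {p,q,r,s,t}.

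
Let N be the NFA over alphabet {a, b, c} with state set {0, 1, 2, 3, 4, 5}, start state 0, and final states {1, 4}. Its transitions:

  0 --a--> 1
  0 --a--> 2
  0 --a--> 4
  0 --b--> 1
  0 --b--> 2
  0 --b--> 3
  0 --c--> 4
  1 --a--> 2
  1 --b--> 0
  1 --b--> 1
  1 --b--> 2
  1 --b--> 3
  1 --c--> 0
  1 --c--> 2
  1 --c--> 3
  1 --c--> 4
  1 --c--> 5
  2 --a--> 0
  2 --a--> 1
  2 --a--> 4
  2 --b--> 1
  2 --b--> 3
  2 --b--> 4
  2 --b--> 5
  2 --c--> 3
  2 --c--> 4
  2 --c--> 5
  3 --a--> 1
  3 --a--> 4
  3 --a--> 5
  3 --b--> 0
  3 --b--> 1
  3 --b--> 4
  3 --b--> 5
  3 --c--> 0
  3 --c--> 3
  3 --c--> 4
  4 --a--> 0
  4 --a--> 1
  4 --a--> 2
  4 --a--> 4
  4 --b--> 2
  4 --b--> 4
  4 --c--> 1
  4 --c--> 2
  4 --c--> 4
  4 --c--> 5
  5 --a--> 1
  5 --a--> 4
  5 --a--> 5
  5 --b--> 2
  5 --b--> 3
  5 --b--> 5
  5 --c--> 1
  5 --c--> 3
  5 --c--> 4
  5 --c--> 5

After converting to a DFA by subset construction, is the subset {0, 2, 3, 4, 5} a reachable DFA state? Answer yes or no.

Start state of the DFA: {0}.
{0} --a--> {1, 2, 4}  [new]
{0} --b--> {1, 2, 3}  [new]
{0} --c--> {4}  [new]
{1, 2, 4} --a--> {0, 1, 2, 4}  [new]
{1, 2, 4} --b--> {0, 1, 2, 3, 4, 5}  [new]
{1, 2, 4} --c--> {0, 1, 2, 3, 4, 5}  [seen]
{1, 2, 3} --a--> {0, 1, 2, 4, 5}  [new]
{1, 2, 3} --b--> {0, 1, 2, 3, 4, 5}  [seen]
{1, 2, 3} --c--> {0, 2, 3, 4, 5}  [new]
{4} --a--> {0, 1, 2, 4}  [seen]
{4} --b--> {2, 4}  [new]
{4} --c--> {1, 2, 4, 5}  [new]
{0, 1, 2, 4} --a--> {0, 1, 2, 4}  [seen]
{0, 1, 2, 4} --b--> {0, 1, 2, 3, 4, 5}  [seen]
{0, 1, 2, 4} --c--> {0, 1, 2, 3, 4, 5}  [seen]
{0, 1, 2, 3, 4, 5} --a--> {0, 1, 2, 4, 5}  [seen]
{0, 1, 2, 3, 4, 5} --b--> {0, 1, 2, 3, 4, 5}  [seen]
{0, 1, 2, 3, 4, 5} --c--> {0, 1, 2, 3, 4, 5}  [seen]
{0, 1, 2, 4, 5} --a--> {0, 1, 2, 4, 5}  [seen]
{0, 1, 2, 4, 5} --b--> {0, 1, 2, 3, 4, 5}  [seen]
{0, 1, 2, 4, 5} --c--> {0, 1, 2, 3, 4, 5}  [seen]
{0, 2, 3, 4, 5} --a--> {0, 1, 2, 4, 5}  [seen]
{0, 2, 3, 4, 5} --b--> {0, 1, 2, 3, 4, 5}  [seen]
{0, 2, 3, 4, 5} --c--> {0, 1, 2, 3, 4, 5}  [seen]
{2, 4} --a--> {0, 1, 2, 4}  [seen]
{2, 4} --b--> {1, 2, 3, 4, 5}  [new]
{2, 4} --c--> {1, 2, 3, 4, 5}  [seen]
{1, 2, 4, 5} --a--> {0, 1, 2, 4, 5}  [seen]
{1, 2, 4, 5} --b--> {0, 1, 2, 3, 4, 5}  [seen]
{1, 2, 4, 5} --c--> {0, 1, 2, 3, 4, 5}  [seen]
{1, 2, 3, 4, 5} --a--> {0, 1, 2, 4, 5}  [seen]
{1, 2, 3, 4, 5} --b--> {0, 1, 2, 3, 4, 5}  [seen]
{1, 2, 3, 4, 5} --c--> {0, 1, 2, 3, 4, 5}  [seen]
Reachable DFA states: {0}, {1, 2, 4}, {1, 2, 3}, {4}, {0, 1, 2, 4}, {0, 1, 2, 3, 4, 5}, {0, 1, 2, 4, 5}, {0, 2, 3, 4, 5}, {2, 4}, {1, 2, 4, 5}, {1, 2, 3, 4, 5}.
{0, 2, 3, 4, 5} is among them.

yes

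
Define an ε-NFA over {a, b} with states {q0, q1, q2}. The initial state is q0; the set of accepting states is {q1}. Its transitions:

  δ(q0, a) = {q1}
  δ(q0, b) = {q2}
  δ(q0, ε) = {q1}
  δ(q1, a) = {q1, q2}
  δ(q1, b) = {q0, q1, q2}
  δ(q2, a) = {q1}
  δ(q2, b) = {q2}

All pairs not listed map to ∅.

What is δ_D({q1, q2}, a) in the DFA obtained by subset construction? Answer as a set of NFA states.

δ(q1,a) = {q1, q2}; δ(q2,a) = {q1}.
Union: {q1, q2}.

{q1, q2}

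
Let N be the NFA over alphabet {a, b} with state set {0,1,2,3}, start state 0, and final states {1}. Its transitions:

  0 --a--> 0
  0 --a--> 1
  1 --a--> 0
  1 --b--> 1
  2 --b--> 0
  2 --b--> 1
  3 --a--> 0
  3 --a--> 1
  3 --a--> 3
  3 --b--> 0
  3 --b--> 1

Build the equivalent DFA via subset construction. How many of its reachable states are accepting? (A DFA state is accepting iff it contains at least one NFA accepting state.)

2

Start state of the DFA: {0}.
{0} --a--> {0,1}  [new]
{0} --b--> ∅  [new]
{0,1} --a--> {0,1}  [seen]
{0,1} --b--> {1}  [new]
∅ --a--> ∅  [seen]
∅ --b--> ∅  [seen]
{1} --a--> {0}  [seen]
{1} --b--> {1}  [seen]
Reachable DFA states: {0}, {0,1}, ∅, {1}.
Accepting DFA states (contain an NFA accepting state): {0,1}, {1}.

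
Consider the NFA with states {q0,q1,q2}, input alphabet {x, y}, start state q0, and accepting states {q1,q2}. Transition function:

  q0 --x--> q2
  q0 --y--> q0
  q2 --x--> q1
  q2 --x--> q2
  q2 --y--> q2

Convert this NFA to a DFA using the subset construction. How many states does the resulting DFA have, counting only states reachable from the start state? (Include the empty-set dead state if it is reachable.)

3

Start state of the DFA: {q0}.
{q0} --x--> {q2}  [new]
{q0} --y--> {q0}  [seen]
{q2} --x--> {q1,q2}  [new]
{q2} --y--> {q2}  [seen]
{q1,q2} --x--> {q1,q2}  [seen]
{q1,q2} --y--> {q2}  [seen]
Reachable DFA states: {q0}, {q2}, {q1,q2}.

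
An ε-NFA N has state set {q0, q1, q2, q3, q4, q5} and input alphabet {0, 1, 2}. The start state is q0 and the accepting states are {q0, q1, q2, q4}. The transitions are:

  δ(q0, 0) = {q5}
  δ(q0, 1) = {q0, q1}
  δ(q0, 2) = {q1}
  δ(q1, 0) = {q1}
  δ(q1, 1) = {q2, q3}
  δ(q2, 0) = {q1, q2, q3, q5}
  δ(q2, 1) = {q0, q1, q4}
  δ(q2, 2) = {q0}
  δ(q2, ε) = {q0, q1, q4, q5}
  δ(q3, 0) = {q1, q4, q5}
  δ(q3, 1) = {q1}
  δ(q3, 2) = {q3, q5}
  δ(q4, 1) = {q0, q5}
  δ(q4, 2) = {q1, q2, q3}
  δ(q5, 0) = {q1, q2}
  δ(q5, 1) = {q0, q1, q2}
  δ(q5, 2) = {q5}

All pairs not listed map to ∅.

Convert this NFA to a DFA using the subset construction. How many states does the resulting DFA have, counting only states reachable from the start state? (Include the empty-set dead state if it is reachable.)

Start state of the DFA: {q0} (ε-closure of the NFA start).
{q0} --0--> {q5}  [new]
{q0} --1--> {q0, q1}  [new]
{q0} --2--> {q1}  [new]
{q5} --0--> {q0, q1, q2, q4, q5}  [new]
{q5} --1--> {q0, q1, q2, q4, q5}  [seen]
{q5} --2--> {q5}  [seen]
{q0, q1} --0--> {q1, q5}  [new]
{q0, q1} --1--> {q0, q1, q2, q3, q4, q5}  [new]
{q0, q1} --2--> {q1}  [seen]
{q1} --0--> {q1}  [seen]
{q1} --1--> {q0, q1, q2, q3, q4, q5}  [seen]
{q1} --2--> ∅  [new]
{q0, q1, q2, q4, q5} --0--> {q0, q1, q2, q3, q4, q5}  [seen]
{q0, q1, q2, q4, q5} --1--> {q0, q1, q2, q3, q4, q5}  [seen]
{q0, q1, q2, q4, q5} --2--> {q0, q1, q2, q3, q4, q5}  [seen]
{q1, q5} --0--> {q0, q1, q2, q4, q5}  [seen]
{q1, q5} --1--> {q0, q1, q2, q3, q4, q5}  [seen]
{q1, q5} --2--> {q5}  [seen]
{q0, q1, q2, q3, q4, q5} --0--> {q0, q1, q2, q3, q4, q5}  [seen]
{q0, q1, q2, q3, q4, q5} --1--> {q0, q1, q2, q3, q4, q5}  [seen]
{q0, q1, q2, q3, q4, q5} --2--> {q0, q1, q2, q3, q4, q5}  [seen]
∅ --0--> ∅  [seen]
∅ --1--> ∅  [seen]
∅ --2--> ∅  [seen]
Reachable DFA states: {q0}, {q5}, {q0, q1}, {q1}, {q0, q1, q2, q4, q5}, {q1, q5}, {q0, q1, q2, q3, q4, q5}, ∅.

8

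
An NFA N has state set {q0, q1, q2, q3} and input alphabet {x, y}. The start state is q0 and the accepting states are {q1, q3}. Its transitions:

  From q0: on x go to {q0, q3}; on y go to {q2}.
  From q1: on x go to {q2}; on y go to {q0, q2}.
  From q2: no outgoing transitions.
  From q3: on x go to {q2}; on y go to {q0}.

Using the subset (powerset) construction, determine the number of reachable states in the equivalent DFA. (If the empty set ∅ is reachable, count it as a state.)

Start state of the DFA: {q0}.
{q0} --x--> {q0, q3}  [new]
{q0} --y--> {q2}  [new]
{q0, q3} --x--> {q0, q2, q3}  [new]
{q0, q3} --y--> {q0, q2}  [new]
{q2} --x--> ∅  [new]
{q2} --y--> ∅  [seen]
{q0, q2, q3} --x--> {q0, q2, q3}  [seen]
{q0, q2, q3} --y--> {q0, q2}  [seen]
{q0, q2} --x--> {q0, q3}  [seen]
{q0, q2} --y--> {q2}  [seen]
∅ --x--> ∅  [seen]
∅ --y--> ∅  [seen]
Reachable DFA states: {q0}, {q0, q3}, {q2}, {q0, q2, q3}, {q0, q2}, ∅.

6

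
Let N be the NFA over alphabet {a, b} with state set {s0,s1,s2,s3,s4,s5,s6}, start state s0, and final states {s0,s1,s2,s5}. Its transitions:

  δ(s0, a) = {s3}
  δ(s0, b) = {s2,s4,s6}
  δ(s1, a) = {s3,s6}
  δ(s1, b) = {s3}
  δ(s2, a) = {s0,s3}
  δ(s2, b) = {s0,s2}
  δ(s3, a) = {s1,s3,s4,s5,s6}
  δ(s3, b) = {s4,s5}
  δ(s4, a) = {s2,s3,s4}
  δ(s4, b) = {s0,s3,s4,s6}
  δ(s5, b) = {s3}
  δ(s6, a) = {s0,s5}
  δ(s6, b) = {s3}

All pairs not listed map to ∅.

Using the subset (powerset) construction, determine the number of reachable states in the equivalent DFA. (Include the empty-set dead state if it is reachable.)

12

Start state of the DFA: {s0}.
{s0} --a--> {s3}  [new]
{s0} --b--> {s2,s4,s6}  [new]
{s3} --a--> {s1,s3,s4,s5,s6}  [new]
{s3} --b--> {s4,s5}  [new]
{s2,s4,s6} --a--> {s0,s2,s3,s4,s5}  [new]
{s2,s4,s6} --b--> {s0,s2,s3,s4,s6}  [new]
{s1,s3,s4,s5,s6} --a--> {s0,s1,s2,s3,s4,s5,s6}  [new]
{s1,s3,s4,s5,s6} --b--> {s0,s3,s4,s5,s6}  [new]
{s4,s5} --a--> {s2,s3,s4}  [new]
{s4,s5} --b--> {s0,s3,s4,s6}  [new]
{s0,s2,s3,s4,s5} --a--> {s0,s1,s2,s3,s4,s5,s6}  [seen]
{s0,s2,s3,s4,s5} --b--> {s0,s2,s3,s4,s5,s6}  [new]
{s0,s2,s3,s4,s6} --a--> {s0,s1,s2,s3,s4,s5,s6}  [seen]
{s0,s2,s3,s4,s6} --b--> {s0,s2,s3,s4,s5,s6}  [seen]
{s0,s1,s2,s3,s4,s5,s6} --a--> {s0,s1,s2,s3,s4,s5,s6}  [seen]
{s0,s1,s2,s3,s4,s5,s6} --b--> {s0,s2,s3,s4,s5,s6}  [seen]
{s0,s3,s4,s5,s6} --a--> {s0,s1,s2,s3,s4,s5,s6}  [seen]
{s0,s3,s4,s5,s6} --b--> {s0,s2,s3,s4,s5,s6}  [seen]
{s2,s3,s4} --a--> {s0,s1,s2,s3,s4,s5,s6}  [seen]
{s2,s3,s4} --b--> {s0,s2,s3,s4,s5,s6}  [seen]
{s0,s3,s4,s6} --a--> {s0,s1,s2,s3,s4,s5,s6}  [seen]
{s0,s3,s4,s6} --b--> {s0,s2,s3,s4,s5,s6}  [seen]
{s0,s2,s3,s4,s5,s6} --a--> {s0,s1,s2,s3,s4,s5,s6}  [seen]
{s0,s2,s3,s4,s5,s6} --b--> {s0,s2,s3,s4,s5,s6}  [seen]
Reachable DFA states: {s0}, {s3}, {s2,s4,s6}, {s1,s3,s4,s5,s6}, {s4,s5}, {s0,s2,s3,s4,s5}, {s0,s2,s3,s4,s6}, {s0,s1,s2,s3,s4,s5,s6}, {s0,s3,s4,s5,s6}, {s2,s3,s4}, {s0,s3,s4,s6}, {s0,s2,s3,s4,s5,s6}.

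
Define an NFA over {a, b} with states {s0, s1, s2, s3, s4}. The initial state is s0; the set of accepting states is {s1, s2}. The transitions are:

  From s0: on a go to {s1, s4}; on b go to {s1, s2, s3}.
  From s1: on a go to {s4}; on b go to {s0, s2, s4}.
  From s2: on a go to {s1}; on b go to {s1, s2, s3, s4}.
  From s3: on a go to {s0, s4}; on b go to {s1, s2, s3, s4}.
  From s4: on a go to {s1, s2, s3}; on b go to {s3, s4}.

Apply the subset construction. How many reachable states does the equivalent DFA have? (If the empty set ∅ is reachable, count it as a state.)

Start state of the DFA: {s0}.
{s0} --a--> {s1, s4}  [new]
{s0} --b--> {s1, s2, s3}  [new]
{s1, s4} --a--> {s1, s2, s3, s4}  [new]
{s1, s4} --b--> {s0, s2, s3, s4}  [new]
{s1, s2, s3} --a--> {s0, s1, s4}  [new]
{s1, s2, s3} --b--> {s0, s1, s2, s3, s4}  [new]
{s1, s2, s3, s4} --a--> {s0, s1, s2, s3, s4}  [seen]
{s1, s2, s3, s4} --b--> {s0, s1, s2, s3, s4}  [seen]
{s0, s2, s3, s4} --a--> {s0, s1, s2, s3, s4}  [seen]
{s0, s2, s3, s4} --b--> {s1, s2, s3, s4}  [seen]
{s0, s1, s4} --a--> {s1, s2, s3, s4}  [seen]
{s0, s1, s4} --b--> {s0, s1, s2, s3, s4}  [seen]
{s0, s1, s2, s3, s4} --a--> {s0, s1, s2, s3, s4}  [seen]
{s0, s1, s2, s3, s4} --b--> {s0, s1, s2, s3, s4}  [seen]
Reachable DFA states: {s0}, {s1, s4}, {s1, s2, s3}, {s1, s2, s3, s4}, {s0, s2, s3, s4}, {s0, s1, s4}, {s0, s1, s2, s3, s4}.

7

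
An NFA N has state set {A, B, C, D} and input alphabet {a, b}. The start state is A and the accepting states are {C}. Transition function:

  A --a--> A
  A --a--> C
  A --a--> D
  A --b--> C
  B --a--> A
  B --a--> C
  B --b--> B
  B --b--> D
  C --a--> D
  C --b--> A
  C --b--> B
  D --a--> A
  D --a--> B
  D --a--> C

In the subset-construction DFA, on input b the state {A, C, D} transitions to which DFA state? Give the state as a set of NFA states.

δ(A,b) = {C}; δ(C,b) = {A, B}; δ(D,b) = ∅.
Union: {A, B, C}.

{A, B, C}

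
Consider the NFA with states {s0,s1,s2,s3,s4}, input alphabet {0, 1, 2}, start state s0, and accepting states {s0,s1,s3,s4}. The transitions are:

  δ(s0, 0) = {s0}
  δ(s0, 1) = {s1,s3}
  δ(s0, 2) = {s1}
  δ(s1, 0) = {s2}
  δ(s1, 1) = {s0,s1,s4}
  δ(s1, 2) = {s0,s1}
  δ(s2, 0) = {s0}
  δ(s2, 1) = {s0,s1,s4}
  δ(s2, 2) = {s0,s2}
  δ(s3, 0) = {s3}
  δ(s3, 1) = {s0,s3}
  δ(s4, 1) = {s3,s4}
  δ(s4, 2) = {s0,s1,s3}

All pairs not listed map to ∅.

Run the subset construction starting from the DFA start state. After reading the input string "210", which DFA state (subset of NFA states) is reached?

{s0,s2}

Start: {s0}.
δ(s0,2) = {s1}.
Union: {s1}.
After 2: {s1}.
δ(s1,1) = {s0,s1,s4}.
Union: {s0,s1,s4}.
After 1: {s0,s1,s4}.
δ(s0,0) = {s0}; δ(s1,0) = {s2}; δ(s4,0) = ∅.
Union: {s0,s2}.
After 0: {s0,s2}.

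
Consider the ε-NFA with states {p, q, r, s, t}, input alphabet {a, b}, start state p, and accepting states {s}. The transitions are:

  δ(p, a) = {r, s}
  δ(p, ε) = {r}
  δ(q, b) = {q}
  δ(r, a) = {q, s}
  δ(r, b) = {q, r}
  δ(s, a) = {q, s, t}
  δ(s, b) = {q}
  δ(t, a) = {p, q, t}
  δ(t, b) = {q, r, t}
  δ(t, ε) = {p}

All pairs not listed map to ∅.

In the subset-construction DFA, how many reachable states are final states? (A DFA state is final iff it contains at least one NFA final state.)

Start state of the DFA: {p, r} (ε-closure of the NFA start).
{p, r} --a--> {q, r, s}  [new]
{p, r} --b--> {q, r}  [new]
{q, r, s} --a--> {p, q, r, s, t}  [new]
{q, r, s} --b--> {q, r}  [seen]
{q, r} --a--> {q, s}  [new]
{q, r} --b--> {q, r}  [seen]
{p, q, r, s, t} --a--> {p, q, r, s, t}  [seen]
{p, q, r, s, t} --b--> {p, q, r, t}  [new]
{q, s} --a--> {p, q, r, s, t}  [seen]
{q, s} --b--> {q}  [new]
{p, q, r, t} --a--> {p, q, r, s, t}  [seen]
{p, q, r, t} --b--> {p, q, r, t}  [seen]
{q} --a--> ∅  [new]
{q} --b--> {q}  [seen]
∅ --a--> ∅  [seen]
∅ --b--> ∅  [seen]
Reachable DFA states: {p, r}, {q, r, s}, {q, r}, {p, q, r, s, t}, {q, s}, {p, q, r, t}, {q}, ∅.
Accepting DFA states (contain an NFA accepting state): {q, r, s}, {p, q, r, s, t}, {q, s}.

3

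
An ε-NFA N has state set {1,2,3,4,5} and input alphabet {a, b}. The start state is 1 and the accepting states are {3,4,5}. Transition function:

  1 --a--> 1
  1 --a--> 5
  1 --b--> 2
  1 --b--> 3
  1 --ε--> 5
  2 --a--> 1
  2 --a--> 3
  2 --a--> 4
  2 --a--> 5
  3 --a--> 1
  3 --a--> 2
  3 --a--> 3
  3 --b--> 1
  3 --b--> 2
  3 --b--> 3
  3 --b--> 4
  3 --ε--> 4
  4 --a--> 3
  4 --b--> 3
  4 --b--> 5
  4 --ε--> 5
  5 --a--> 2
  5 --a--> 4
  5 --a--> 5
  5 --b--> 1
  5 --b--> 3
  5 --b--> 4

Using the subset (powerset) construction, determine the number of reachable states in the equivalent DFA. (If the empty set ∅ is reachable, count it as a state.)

3

Start state of the DFA: {1,5} (ε-closure of the NFA start).
{1,5} --a--> {1,2,4,5}  [new]
{1,5} --b--> {1,2,3,4,5}  [new]
{1,2,4,5} --a--> {1,2,3,4,5}  [seen]
{1,2,4,5} --b--> {1,2,3,4,5}  [seen]
{1,2,3,4,5} --a--> {1,2,3,4,5}  [seen]
{1,2,3,4,5} --b--> {1,2,3,4,5}  [seen]
Reachable DFA states: {1,5}, {1,2,4,5}, {1,2,3,4,5}.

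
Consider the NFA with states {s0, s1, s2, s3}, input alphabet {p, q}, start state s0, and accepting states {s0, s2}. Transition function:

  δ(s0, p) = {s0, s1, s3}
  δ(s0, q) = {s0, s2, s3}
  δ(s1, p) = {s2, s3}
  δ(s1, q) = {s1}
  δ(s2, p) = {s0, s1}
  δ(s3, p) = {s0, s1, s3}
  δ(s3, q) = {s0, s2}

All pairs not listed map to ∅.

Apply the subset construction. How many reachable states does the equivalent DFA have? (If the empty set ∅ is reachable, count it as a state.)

Start state of the DFA: {s0}.
{s0} --p--> {s0, s1, s3}  [new]
{s0} --q--> {s0, s2, s3}  [new]
{s0, s1, s3} --p--> {s0, s1, s2, s3}  [new]
{s0, s1, s3} --q--> {s0, s1, s2, s3}  [seen]
{s0, s2, s3} --p--> {s0, s1, s3}  [seen]
{s0, s2, s3} --q--> {s0, s2, s3}  [seen]
{s0, s1, s2, s3} --p--> {s0, s1, s2, s3}  [seen]
{s0, s1, s2, s3} --q--> {s0, s1, s2, s3}  [seen]
Reachable DFA states: {s0}, {s0, s1, s3}, {s0, s2, s3}, {s0, s1, s2, s3}.

4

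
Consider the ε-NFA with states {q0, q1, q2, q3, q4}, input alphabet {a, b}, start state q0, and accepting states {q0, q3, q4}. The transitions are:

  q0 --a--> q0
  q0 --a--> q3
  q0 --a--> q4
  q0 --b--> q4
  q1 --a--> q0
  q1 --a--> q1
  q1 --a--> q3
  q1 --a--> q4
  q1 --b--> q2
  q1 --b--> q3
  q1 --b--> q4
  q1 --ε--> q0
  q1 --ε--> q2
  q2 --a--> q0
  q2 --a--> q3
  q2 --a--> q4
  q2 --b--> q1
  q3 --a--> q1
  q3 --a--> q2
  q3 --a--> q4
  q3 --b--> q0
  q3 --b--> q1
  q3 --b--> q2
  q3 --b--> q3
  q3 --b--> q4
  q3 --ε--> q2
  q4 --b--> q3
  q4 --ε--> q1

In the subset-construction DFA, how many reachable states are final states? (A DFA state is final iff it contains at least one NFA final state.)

3

Start state of the DFA: {q0} (ε-closure of the NFA start).
{q0} --a--> {q0, q1, q2, q3, q4}  [new]
{q0} --b--> {q0, q1, q2, q4}  [new]
{q0, q1, q2, q3, q4} --a--> {q0, q1, q2, q3, q4}  [seen]
{q0, q1, q2, q3, q4} --b--> {q0, q1, q2, q3, q4}  [seen]
{q0, q1, q2, q4} --a--> {q0, q1, q2, q3, q4}  [seen]
{q0, q1, q2, q4} --b--> {q0, q1, q2, q3, q4}  [seen]
Reachable DFA states: {q0}, {q0, q1, q2, q3, q4}, {q0, q1, q2, q4}.
Accepting DFA states (contain an NFA accepting state): {q0}, {q0, q1, q2, q3, q4}, {q0, q1, q2, q4}.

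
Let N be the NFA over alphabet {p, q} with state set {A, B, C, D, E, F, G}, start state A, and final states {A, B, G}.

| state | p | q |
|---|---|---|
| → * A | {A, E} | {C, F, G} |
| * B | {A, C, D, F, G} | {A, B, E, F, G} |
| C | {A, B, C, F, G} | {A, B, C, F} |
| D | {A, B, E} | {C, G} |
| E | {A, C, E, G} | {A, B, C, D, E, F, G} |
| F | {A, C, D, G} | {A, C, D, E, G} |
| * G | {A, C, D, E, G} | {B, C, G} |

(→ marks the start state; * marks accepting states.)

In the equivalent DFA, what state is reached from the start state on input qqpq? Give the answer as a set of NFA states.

Start: {A}.
δ(A,q) = {C, F, G}.
Union: {C, F, G}.
After q: {C, F, G}.
δ(C,q) = {A, B, C, F}; δ(F,q) = {A, C, D, E, G}; δ(G,q) = {B, C, G}.
Union: {A, B, C, D, E, F, G}.
After q: {A, B, C, D, E, F, G}.
δ(A,p) = {A, E}; δ(B,p) = {A, C, D, F, G}; δ(C,p) = {A, B, C, F, G}; δ(D,p) = {A, B, E}; δ(E,p) = {A, C, E, G}; δ(F,p) = {A, C, D, G}; δ(G,p) = {A, C, D, E, G}.
Union: {A, B, C, D, E, F, G}.
After p: {A, B, C, D, E, F, G}.
δ(A,q) = {C, F, G}; δ(B,q) = {A, B, E, F, G}; δ(C,q) = {A, B, C, F}; δ(D,q) = {C, G}; δ(E,q) = {A, B, C, D, E, F, G}; δ(F,q) = {A, C, D, E, G}; δ(G,q) = {B, C, G}.
Union: {A, B, C, D, E, F, G}.
After q: {A, B, C, D, E, F, G}.

{A, B, C, D, E, F, G}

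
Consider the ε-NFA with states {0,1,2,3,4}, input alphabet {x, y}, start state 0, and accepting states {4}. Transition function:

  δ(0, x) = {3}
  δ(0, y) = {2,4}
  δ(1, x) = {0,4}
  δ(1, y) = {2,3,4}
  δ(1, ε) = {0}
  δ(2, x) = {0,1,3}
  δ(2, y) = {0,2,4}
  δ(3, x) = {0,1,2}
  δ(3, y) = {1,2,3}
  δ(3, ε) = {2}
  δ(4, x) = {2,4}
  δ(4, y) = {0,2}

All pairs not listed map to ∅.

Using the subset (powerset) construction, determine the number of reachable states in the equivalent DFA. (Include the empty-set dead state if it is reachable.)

Start state of the DFA: {0} (ε-closure of the NFA start).
{0} --x--> {2,3}  [new]
{0} --y--> {2,4}  [new]
{2,3} --x--> {0,1,2,3}  [new]
{2,3} --y--> {0,1,2,3,4}  [new]
{2,4} --x--> {0,1,2,3,4}  [seen]
{2,4} --y--> {0,2,4}  [new]
{0,1,2,3} --x--> {0,1,2,3,4}  [seen]
{0,1,2,3} --y--> {0,1,2,3,4}  [seen]
{0,1,2,3,4} --x--> {0,1,2,3,4}  [seen]
{0,1,2,3,4} --y--> {0,1,2,3,4}  [seen]
{0,2,4} --x--> {0,1,2,3,4}  [seen]
{0,2,4} --y--> {0,2,4}  [seen]
Reachable DFA states: {0}, {2,3}, {2,4}, {0,1,2,3}, {0,1,2,3,4}, {0,2,4}.

6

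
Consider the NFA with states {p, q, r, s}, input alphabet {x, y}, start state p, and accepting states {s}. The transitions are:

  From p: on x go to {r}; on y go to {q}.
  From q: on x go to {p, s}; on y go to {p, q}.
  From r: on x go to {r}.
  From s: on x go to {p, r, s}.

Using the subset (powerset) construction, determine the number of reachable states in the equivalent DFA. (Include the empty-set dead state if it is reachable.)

Start state of the DFA: {p}.
{p} --x--> {r}  [new]
{p} --y--> {q}  [new]
{r} --x--> {r}  [seen]
{r} --y--> ∅  [new]
{q} --x--> {p, s}  [new]
{q} --y--> {p, q}  [new]
∅ --x--> ∅  [seen]
∅ --y--> ∅  [seen]
{p, s} --x--> {p, r, s}  [new]
{p, s} --y--> {q}  [seen]
{p, q} --x--> {p, r, s}  [seen]
{p, q} --y--> {p, q}  [seen]
{p, r, s} --x--> {p, r, s}  [seen]
{p, r, s} --y--> {q}  [seen]
Reachable DFA states: {p}, {r}, {q}, ∅, {p, s}, {p, q}, {p, r, s}.

7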